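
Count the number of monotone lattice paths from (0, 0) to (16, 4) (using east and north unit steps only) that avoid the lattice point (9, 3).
Number of paths = 3085

Total paths from (0, 0) to (16, 4): C(20, 16) = 4845. Paths through (9, 3): (paths (0, 0) → (9, 3)) × (paths (9, 3) → (16, 4)) = C(12, 9) · C(8, 7) = 220 · 8 = 1760. Avoidance count = 4845 − 1760 = 3085.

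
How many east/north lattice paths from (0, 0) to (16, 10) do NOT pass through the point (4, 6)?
Number of paths = 4929535

Total paths from (0, 0) to (16, 10): C(26, 16) = 5311735. Paths through (4, 6): (paths (0, 0) → (4, 6)) × (paths (4, 6) → (16, 10)) = C(10, 4) · C(16, 12) = 210 · 1820 = 382200. Avoidance count = 5311735 − 382200 = 4929535.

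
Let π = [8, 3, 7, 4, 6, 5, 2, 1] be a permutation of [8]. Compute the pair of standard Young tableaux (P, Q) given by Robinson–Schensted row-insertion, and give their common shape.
P = [1, 4, 5] / [2] / [3] / [6] / [7] / [8];  Q = [1, 3, 5] / [2] / [4] / [6] / [7] / [8];  common shape = (3, 1, 1, 1, 1, 1)

Row-insert the values π_1, π_2, … into P one at a time, bumping the leftmost entry strictly greater than the inserted value down to the next row. The recording tableau Q records, in position (i, j), the step at which that cell was added to P.
  Insert 8 (step 1): P = [8];  Q = [1]
  Insert 3 (step 2): P = [3] / [8];  Q = [1] / [2]
  Insert 7 (step 3): P = [3, 7] / [8];  Q = [1, 3] / [2]
  Insert 4 (step 4): P = [3, 4] / [7] / [8];  Q = [1, 3] / [2] / [4]
  Insert 6 (step 5): P = [3, 4, 6] / [7] / [8];  Q = [1, 3, 5] / [2] / [4]
  Insert 5 (step 6): P = [3, 4, 5] / [6] / [7] / [8];  Q = [1, 3, 5] / [2] / [4] / [6]
  Insert 2 (step 7): P = [2, 4, 5] / [3] / [6] / [7] / [8];  Q = [1, 3, 5] / [2] / [4] / [6] / [7]
  Insert 1 (step 8): P = [1, 4, 5] / [2] / [3] / [6] / [7] / [8];  Q = [1, 3, 5] / [2] / [4] / [6] / [7] / [8]
Final shape: (3, 1, 1, 1, 1, 1).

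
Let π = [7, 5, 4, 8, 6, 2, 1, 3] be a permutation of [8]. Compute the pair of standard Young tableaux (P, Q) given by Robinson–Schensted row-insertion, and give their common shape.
P = [1, 3] / [2, 6] / [4, 8] / [5] / [7];  Q = [1, 4] / [2, 5] / [3, 8] / [6] / [7];  common shape = (2, 2, 2, 1, 1)

Row-insert the values π_1, π_2, … into P one at a time, bumping the leftmost entry strictly greater than the inserted value down to the next row. The recording tableau Q records, in position (i, j), the step at which that cell was added to P.
  Insert 7 (step 1): P = [7];  Q = [1]
  Insert 5 (step 2): P = [5] / [7];  Q = [1] / [2]
  Insert 4 (step 3): P = [4] / [5] / [7];  Q = [1] / [2] / [3]
  Insert 8 (step 4): P = [4, 8] / [5] / [7];  Q = [1, 4] / [2] / [3]
  Insert 6 (step 5): P = [4, 6] / [5, 8] / [7];  Q = [1, 4] / [2, 5] / [3]
  Insert 2 (step 6): P = [2, 6] / [4, 8] / [5] / [7];  Q = [1, 4] / [2, 5] / [3] / [6]
  Insert 1 (step 7): P = [1, 6] / [2, 8] / [4] / [5] / [7];  Q = [1, 4] / [2, 5] / [3] / [6] / [7]
  Insert 3 (step 8): P = [1, 3] / [2, 6] / [4, 8] / [5] / [7];  Q = [1, 4] / [2, 5] / [3, 8] / [6] / [7]
Final shape: (2, 2, 2, 1, 1).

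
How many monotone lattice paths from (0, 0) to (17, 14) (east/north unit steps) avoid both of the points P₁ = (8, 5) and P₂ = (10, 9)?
Number of paths = 144734769

Inclusion–exclusion. Total paths: C(31, 17) = 265182525. Through P₁: C(13, 8)·C(18, 9) = 62573940. Through P₂: C(19, 10)·C(12, 7) = 73163376. Since P₁ is strictly southwest of P₂, a monotone path through both must visit P₁ then P₂; paths through both = C(13, 8)·C(6, 2)·C(12, 7) = 15289560. Avoid both = 265182525 − 62573940 − 73163376 + 15289560 = 144734769.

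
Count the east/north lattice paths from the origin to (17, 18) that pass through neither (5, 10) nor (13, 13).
Number of paths = 2911236510

Inclusion–exclusion. Total paths: C(35, 17) = 4537567650. Through P₁: C(15, 5)·C(20, 12) = 378287910. Through P₂: C(26, 13)·C(9, 4) = 1310475600. Since P₁ is strictly southwest of P₂, a monotone path through both must visit P₁ then P₂; paths through both = C(15, 5)·C(11, 8)·C(9, 4) = 62432370. Avoid both = 4537567650 − 378287910 − 1310475600 + 62432370 = 2911236510.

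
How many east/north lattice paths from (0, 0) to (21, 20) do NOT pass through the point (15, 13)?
Number of paths = 204878190660

Total paths from (0, 0) to (21, 20): C(41, 21) = 269128937220. Paths through (15, 13): (paths (0, 0) → (15, 13)) × (paths (15, 13) → (21, 20)) = C(28, 15) · C(13, 6) = 37442160 · 1716 = 64250746560. Avoidance count = 269128937220 − 64250746560 = 204878190660.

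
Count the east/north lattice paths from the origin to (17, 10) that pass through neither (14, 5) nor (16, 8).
Number of paths = 5927544

Inclusion–exclusion. Total paths: C(27, 17) = 8436285. Through P₁: C(19, 14)·C(8, 3) = 651168. Through P₂: C(24, 16)·C(3, 1) = 2206413. Since P₁ is strictly southwest of P₂, a monotone path through both must visit P₁ then P₂; paths through both = C(19, 14)·C(5, 2)·C(3, 1) = 348840. Avoid both = 8436285 − 651168 − 2206413 + 348840 = 5927544.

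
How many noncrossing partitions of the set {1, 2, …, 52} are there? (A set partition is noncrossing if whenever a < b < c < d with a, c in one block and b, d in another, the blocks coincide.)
C_52 = 29869166945772625950142417512

These noncrossing partitions are counted by the Catalan number C_n = (1/(n + 1)) · C(2n, n). For n = 52: C_52 = (1/53) · C(104, 52) = 1583065848125949175357548128136/53 = 29869166945772625950142417512.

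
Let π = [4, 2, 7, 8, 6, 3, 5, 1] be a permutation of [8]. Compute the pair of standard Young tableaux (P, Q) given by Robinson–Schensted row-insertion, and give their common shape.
P = [1, 3, 5] / [2, 6, 8] / [4] / [7];  Q = [1, 3, 4] / [2, 5, 7] / [6] / [8];  common shape = (3, 3, 1, 1)

Row-insert the values π_1, π_2, … into P one at a time, bumping the leftmost entry strictly greater than the inserted value down to the next row. The recording tableau Q records, in position (i, j), the step at which that cell was added to P.
  Insert 4 (step 1): P = [4];  Q = [1]
  Insert 2 (step 2): P = [2] / [4];  Q = [1] / [2]
  Insert 7 (step 3): P = [2, 7] / [4];  Q = [1, 3] / [2]
  Insert 8 (step 4): P = [2, 7, 8] / [4];  Q = [1, 3, 4] / [2]
  Insert 6 (step 5): P = [2, 6, 8] / [4, 7];  Q = [1, 3, 4] / [2, 5]
  Insert 3 (step 6): P = [2, 3, 8] / [4, 6] / [7];  Q = [1, 3, 4] / [2, 5] / [6]
  Insert 5 (step 7): P = [2, 3, 5] / [4, 6, 8] / [7];  Q = [1, 3, 4] / [2, 5, 7] / [6]
  Insert 1 (step 8): P = [1, 3, 5] / [2, 6, 8] / [4] / [7];  Q = [1, 3, 4] / [2, 5, 7] / [6] / [8]
Final shape: (3, 3, 1, 1).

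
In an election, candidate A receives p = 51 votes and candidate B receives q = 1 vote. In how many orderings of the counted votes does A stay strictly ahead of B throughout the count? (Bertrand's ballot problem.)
Strict-lead orderings = 50

Total orderings of the 52 votes with 51 for A: C(52, 51) = 52. By the Bertrand ballot formula (Cycle Lemma / reflection principle), the number of orderings in which A is strictly ahead of B throughout is (p − q)/(p + q) · C(p + q, p) = (51 − 1)/(51 + 1) · 52 = 50.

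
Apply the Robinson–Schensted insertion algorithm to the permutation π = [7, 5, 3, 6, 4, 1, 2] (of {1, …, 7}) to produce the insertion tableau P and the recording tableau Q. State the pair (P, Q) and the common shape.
P = [1, 2] / [3, 4] / [5, 6] / [7];  Q = [1, 4] / [2, 5] / [3, 7] / [6];  common shape = (2, 2, 2, 1)

Row-insert the values π_1, π_2, … into P one at a time, bumping the leftmost entry strictly greater than the inserted value down to the next row. The recording tableau Q records, in position (i, j), the step at which that cell was added to P.
  Insert 7 (step 1): P = [7];  Q = [1]
  Insert 5 (step 2): P = [5] / [7];  Q = [1] / [2]
  Insert 3 (step 3): P = [3] / [5] / [7];  Q = [1] / [2] / [3]
  Insert 6 (step 4): P = [3, 6] / [5] / [7];  Q = [1, 4] / [2] / [3]
  Insert 4 (step 5): P = [3, 4] / [5, 6] / [7];  Q = [1, 4] / [2, 5] / [3]
  Insert 1 (step 6): P = [1, 4] / [3, 6] / [5] / [7];  Q = [1, 4] / [2, 5] / [3] / [6]
  Insert 2 (step 7): P = [1, 2] / [3, 4] / [5, 6] / [7];  Q = [1, 4] / [2, 5] / [3, 7] / [6]
Final shape: (2, 2, 2, 1).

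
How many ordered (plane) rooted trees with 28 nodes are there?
C_27 = 69533550916004

These ordered rooted trees are counted by the Catalan number C_n = (1/(n + 1)) · C(2n, n). For n = 27: C_27 = (1/28) · C(54, 27) = 1946939425648112/28 = 69533550916004.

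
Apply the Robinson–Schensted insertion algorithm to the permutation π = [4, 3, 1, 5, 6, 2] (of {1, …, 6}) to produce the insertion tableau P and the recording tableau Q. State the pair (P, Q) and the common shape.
P = [1, 2, 6] / [3, 5] / [4];  Q = [1, 4, 5] / [2, 6] / [3];  common shape = (3, 2, 1)

Row-insert the values π_1, π_2, … into P one at a time, bumping the leftmost entry strictly greater than the inserted value down to the next row. The recording tableau Q records, in position (i, j), the step at which that cell was added to P.
  Insert 4 (step 1): P = [4];  Q = [1]
  Insert 3 (step 2): P = [3] / [4];  Q = [1] / [2]
  Insert 1 (step 3): P = [1] / [3] / [4];  Q = [1] / [2] / [3]
  Insert 5 (step 4): P = [1, 5] / [3] / [4];  Q = [1, 4] / [2] / [3]
  Insert 6 (step 5): P = [1, 5, 6] / [3] / [4];  Q = [1, 4, 5] / [2] / [3]
  Insert 2 (step 6): P = [1, 2, 6] / [3, 5] / [4];  Q = [1, 4, 5] / [2, 6] / [3]
Final shape: (3, 2, 1).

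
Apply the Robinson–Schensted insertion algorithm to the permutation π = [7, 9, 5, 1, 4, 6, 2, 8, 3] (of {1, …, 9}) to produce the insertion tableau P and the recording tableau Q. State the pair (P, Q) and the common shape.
P = [1, 2, 3, 8] / [4, 6] / [5, 9] / [7];  Q = [1, 2, 6, 8] / [3, 5] / [4, 9] / [7];  common shape = (4, 2, 2, 1)

Row-insert the values π_1, π_2, … into P one at a time, bumping the leftmost entry strictly greater than the inserted value down to the next row. The recording tableau Q records, in position (i, j), the step at which that cell was added to P.
  Insert 7 (step 1): P = [7];  Q = [1]
  Insert 9 (step 2): P = [7, 9];  Q = [1, 2]
  Insert 5 (step 3): P = [5, 9] / [7];  Q = [1, 2] / [3]
  Insert 1 (step 4): P = [1, 9] / [5] / [7];  Q = [1, 2] / [3] / [4]
  Insert 4 (step 5): P = [1, 4] / [5, 9] / [7];  Q = [1, 2] / [3, 5] / [4]
  Insert 6 (step 6): P = [1, 4, 6] / [5, 9] / [7];  Q = [1, 2, 6] / [3, 5] / [4]
  Insert 2 (step 7): P = [1, 2, 6] / [4, 9] / [5] / [7];  Q = [1, 2, 6] / [3, 5] / [4] / [7]
  Insert 8 (step 8): P = [1, 2, 6, 8] / [4, 9] / [5] / [7];  Q = [1, 2, 6, 8] / [3, 5] / [4] / [7]
  Insert 3 (step 9): P = [1, 2, 3, 8] / [4, 6] / [5, 9] / [7];  Q = [1, 2, 6, 8] / [3, 5] / [4, 9] / [7]
Final shape: (4, 2, 2, 1).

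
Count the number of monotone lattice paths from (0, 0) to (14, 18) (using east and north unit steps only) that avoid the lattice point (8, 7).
Number of paths = 391796040

Total paths from (0, 0) to (14, 18): C(32, 14) = 471435600. Paths through (8, 7): (paths (0, 0) → (8, 7)) × (paths (8, 7) → (14, 18)) = C(15, 8) · C(17, 6) = 6435 · 12376 = 79639560. Avoidance count = 471435600 − 79639560 = 391796040.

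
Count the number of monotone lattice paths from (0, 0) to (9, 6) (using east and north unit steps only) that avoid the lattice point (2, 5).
Number of paths = 4837

Total paths from (0, 0) to (9, 6): C(15, 9) = 5005. Paths through (2, 5): (paths (0, 0) → (2, 5)) × (paths (2, 5) → (9, 6)) = C(7, 2) · C(8, 7) = 21 · 8 = 168. Avoidance count = 5005 − 168 = 4837.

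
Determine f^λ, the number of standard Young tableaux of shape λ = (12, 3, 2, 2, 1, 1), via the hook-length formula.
# SYT of shape (12, 3, 2, 2, 1, 1) = 24008400

Hook-length formula: f^λ = n! / Π hook(c), product over all cells c of the Young diagram. For λ = (12, 3, 2, 2, 1, 1), n = 21 boxes. Hook lengths by row (left-to-right, top-to-bottom): [17, 14, 11, 9, 8, 7, 6, 5, 4, 3, 2, 1]; [7, 4, 1]; [5, 2]; [4, 1]; [2]; [1]. Product of hooks = 2128044441600. So f^λ = 21! / 2128044441600 = 51090942171709440000 / 2128044441600 = 24008400.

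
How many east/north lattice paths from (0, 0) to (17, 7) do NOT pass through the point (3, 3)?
Number of paths = 284904

Total paths from (0, 0) to (17, 7): C(24, 17) = 346104. Paths through (3, 3): (paths (0, 0) → (3, 3)) × (paths (3, 3) → (17, 7)) = C(6, 3) · C(18, 14) = 20 · 3060 = 61200. Avoidance count = 346104 − 61200 = 284904.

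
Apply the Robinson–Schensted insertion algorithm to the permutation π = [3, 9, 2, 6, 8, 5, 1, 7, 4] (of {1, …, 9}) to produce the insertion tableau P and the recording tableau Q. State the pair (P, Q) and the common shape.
P = [1, 4, 7] / [2, 5, 8] / [3, 6] / [9];  Q = [1, 2, 5] / [3, 4, 8] / [6, 9] / [7];  common shape = (3, 3, 2, 1)

Row-insert the values π_1, π_2, … into P one at a time, bumping the leftmost entry strictly greater than the inserted value down to the next row. The recording tableau Q records, in position (i, j), the step at which that cell was added to P.
  Insert 3 (step 1): P = [3];  Q = [1]
  Insert 9 (step 2): P = [3, 9];  Q = [1, 2]
  Insert 2 (step 3): P = [2, 9] / [3];  Q = [1, 2] / [3]
  Insert 6 (step 4): P = [2, 6] / [3, 9];  Q = [1, 2] / [3, 4]
  Insert 8 (step 5): P = [2, 6, 8] / [3, 9];  Q = [1, 2, 5] / [3, 4]
  Insert 5 (step 6): P = [2, 5, 8] / [3, 6] / [9];  Q = [1, 2, 5] / [3, 4] / [6]
  Insert 1 (step 7): P = [1, 5, 8] / [2, 6] / [3] / [9];  Q = [1, 2, 5] / [3, 4] / [6] / [7]
  Insert 7 (step 8): P = [1, 5, 7] / [2, 6, 8] / [3] / [9];  Q = [1, 2, 5] / [3, 4, 8] / [6] / [7]
  Insert 4 (step 9): P = [1, 4, 7] / [2, 5, 8] / [3, 6] / [9];  Q = [1, 2, 5] / [3, 4, 8] / [6, 9] / [7]
Final shape: (3, 3, 2, 1).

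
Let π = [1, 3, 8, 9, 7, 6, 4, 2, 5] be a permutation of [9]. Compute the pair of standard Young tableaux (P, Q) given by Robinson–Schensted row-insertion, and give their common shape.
P = [1, 2, 4, 5] / [3, 9] / [6] / [7] / [8];  Q = [1, 2, 3, 4] / [5, 9] / [6] / [7] / [8];  common shape = (4, 2, 1, 1, 1)

Row-insert the values π_1, π_2, … into P one at a time, bumping the leftmost entry strictly greater than the inserted value down to the next row. The recording tableau Q records, in position (i, j), the step at which that cell was added to P.
  Insert 1 (step 1): P = [1];  Q = [1]
  Insert 3 (step 2): P = [1, 3];  Q = [1, 2]
  Insert 8 (step 3): P = [1, 3, 8];  Q = [1, 2, 3]
  Insert 9 (step 4): P = [1, 3, 8, 9];  Q = [1, 2, 3, 4]
  Insert 7 (step 5): P = [1, 3, 7, 9] / [8];  Q = [1, 2, 3, 4] / [5]
  Insert 6 (step 6): P = [1, 3, 6, 9] / [7] / [8];  Q = [1, 2, 3, 4] / [5] / [6]
  Insert 4 (step 7): P = [1, 3, 4, 9] / [6] / [7] / [8];  Q = [1, 2, 3, 4] / [5] / [6] / [7]
  Insert 2 (step 8): P = [1, 2, 4, 9] / [3] / [6] / [7] / [8];  Q = [1, 2, 3, 4] / [5] / [6] / [7] / [8]
  Insert 5 (step 9): P = [1, 2, 4, 5] / [3, 9] / [6] / [7] / [8];  Q = [1, 2, 3, 4] / [5, 9] / [6] / [7] / [8]
Final shape: (4, 2, 1, 1, 1).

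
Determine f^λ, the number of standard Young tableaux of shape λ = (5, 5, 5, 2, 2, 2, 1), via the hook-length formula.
# SYT of shape (5, 5, 5, 2, 2, 2, 1) = 724243520

Hook-length formula: f^λ = n! / Π hook(c), product over all cells c of the Young diagram. For λ = (5, 5, 5, 2, 2, 2, 1), n = 22 boxes. Hook lengths by row (left-to-right, top-to-bottom): [11, 9, 5, 4, 3]; [10, 8, 4, 3, 2]; [9, 7, 3, 2, 1]; [5, 3]; [4, 2]; [3, 1]; [1]. Product of hooks = 1551965184000. So f^λ = 22! / 1551965184000 = 1124000727777607680000 / 1551965184000 = 724243520.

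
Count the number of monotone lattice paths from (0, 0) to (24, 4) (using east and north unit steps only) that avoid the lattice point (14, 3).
Number of paths = 12995

Total paths from (0, 0) to (24, 4): C(28, 24) = 20475. Paths through (14, 3): (paths (0, 0) → (14, 3)) × (paths (14, 3) → (24, 4)) = C(17, 14) · C(11, 10) = 680 · 11 = 7480. Avoidance count = 20475 − 7480 = 12995.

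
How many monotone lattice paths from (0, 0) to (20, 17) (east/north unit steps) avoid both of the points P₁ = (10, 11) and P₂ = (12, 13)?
Number of paths = 11554237002

Inclusion–exclusion. Total paths: C(37, 20) = 15905368710. Through P₁: C(21, 10)·C(16, 10) = 2824549728. Through P₂: C(25, 12)·C(12, 8) = 2574148500. Since P₁ is strictly southwest of P₂, a monotone path through both must visit P₁ then P₂; paths through both = C(21, 10)·C(4, 2)·C(12, 8) = 1047566520. Avoid both = 15905368710 − 2824549728 − 2574148500 + 1047566520 = 11554237002.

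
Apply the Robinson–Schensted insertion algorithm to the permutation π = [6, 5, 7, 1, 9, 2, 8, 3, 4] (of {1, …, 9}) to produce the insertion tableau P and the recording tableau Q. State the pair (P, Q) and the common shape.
P = [1, 2, 3, 4] / [5, 7, 8] / [6, 9];  Q = [1, 3, 5, 9] / [2, 6, 7] / [4, 8];  common shape = (4, 3, 2)

Row-insert the values π_1, π_2, … into P one at a time, bumping the leftmost entry strictly greater than the inserted value down to the next row. The recording tableau Q records, in position (i, j), the step at which that cell was added to P.
  Insert 6 (step 1): P = [6];  Q = [1]
  Insert 5 (step 2): P = [5] / [6];  Q = [1] / [2]
  Insert 7 (step 3): P = [5, 7] / [6];  Q = [1, 3] / [2]
  Insert 1 (step 4): P = [1, 7] / [5] / [6];  Q = [1, 3] / [2] / [4]
  Insert 9 (step 5): P = [1, 7, 9] / [5] / [6];  Q = [1, 3, 5] / [2] / [4]
  Insert 2 (step 6): P = [1, 2, 9] / [5, 7] / [6];  Q = [1, 3, 5] / [2, 6] / [4]
  Insert 8 (step 7): P = [1, 2, 8] / [5, 7, 9] / [6];  Q = [1, 3, 5] / [2, 6, 7] / [4]
  Insert 3 (step 8): P = [1, 2, 3] / [5, 7, 8] / [6, 9];  Q = [1, 3, 5] / [2, 6, 7] / [4, 8]
  Insert 4 (step 9): P = [1, 2, 3, 4] / [5, 7, 8] / [6, 9];  Q = [1, 3, 5, 9] / [2, 6, 7] / [4, 8]
Final shape: (4, 3, 2).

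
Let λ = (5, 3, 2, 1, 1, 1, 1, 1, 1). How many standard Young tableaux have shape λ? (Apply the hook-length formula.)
# SYT of shape (5, 3, 2, 1, 1, 1, 1, 1, 1) = 194040

Hook-length formula: f^λ = n! / Π hook(c), product over all cells c of the Young diagram. For λ = (5, 3, 2, 1, 1, 1, 1, 1, 1), n = 16 boxes. Hook lengths by row (left-to-right, top-to-bottom): [13, 6, 4, 2, 1]; [10, 3, 1]; [8, 1]; [6]; [5]; [4]; [3]; [2]; [1]. Product of hooks = 107827200. So f^λ = 16! / 107827200 = 20922789888000 / 107827200 = 194040.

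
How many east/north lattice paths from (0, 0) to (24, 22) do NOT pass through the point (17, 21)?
Number of paths = 7660121966910

Total paths from (0, 0) to (24, 22): C(46, 24) = 7890371113950. Paths through (17, 21): (paths (0, 0) → (17, 21)) × (paths (17, 21) → (24, 22)) = C(38, 17) · C(8, 7) = 28781143380 · 8 = 230249147040. Avoidance count = 7890371113950 − 230249147040 = 7660121966910.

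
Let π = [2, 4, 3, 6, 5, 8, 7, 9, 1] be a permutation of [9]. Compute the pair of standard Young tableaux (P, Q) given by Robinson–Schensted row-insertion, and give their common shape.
P = [1, 3, 5, 7, 9] / [2, 6, 8] / [4];  Q = [1, 2, 4, 6, 8] / [3, 5, 7] / [9];  common shape = (5, 3, 1)

Row-insert the values π_1, π_2, … into P one at a time, bumping the leftmost entry strictly greater than the inserted value down to the next row. The recording tableau Q records, in position (i, j), the step at which that cell was added to P.
  Insert 2 (step 1): P = [2];  Q = [1]
  Insert 4 (step 2): P = [2, 4];  Q = [1, 2]
  Insert 3 (step 3): P = [2, 3] / [4];  Q = [1, 2] / [3]
  Insert 6 (step 4): P = [2, 3, 6] / [4];  Q = [1, 2, 4] / [3]
  Insert 5 (step 5): P = [2, 3, 5] / [4, 6];  Q = [1, 2, 4] / [3, 5]
  Insert 8 (step 6): P = [2, 3, 5, 8] / [4, 6];  Q = [1, 2, 4, 6] / [3, 5]
  Insert 7 (step 7): P = [2, 3, 5, 7] / [4, 6, 8];  Q = [1, 2, 4, 6] / [3, 5, 7]
  Insert 9 (step 8): P = [2, 3, 5, 7, 9] / [4, 6, 8];  Q = [1, 2, 4, 6, 8] / [3, 5, 7]
  Insert 1 (step 9): P = [1, 3, 5, 7, 9] / [2, 6, 8] / [4];  Q = [1, 2, 4, 6, 8] / [3, 5, 7] / [9]
Final shape: (5, 3, 1).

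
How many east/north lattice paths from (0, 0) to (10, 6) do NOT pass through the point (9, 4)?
Number of paths = 5863

Total paths from (0, 0) to (10, 6): C(16, 10) = 8008. Paths through (9, 4): (paths (0, 0) → (9, 4)) × (paths (9, 4) → (10, 6)) = C(13, 9) · C(3, 1) = 715 · 3 = 2145. Avoidance count = 8008 − 2145 = 5863.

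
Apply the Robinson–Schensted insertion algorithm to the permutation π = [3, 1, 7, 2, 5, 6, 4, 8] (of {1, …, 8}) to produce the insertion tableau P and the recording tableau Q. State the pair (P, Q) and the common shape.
P = [1, 2, 4, 6, 8] / [3, 5] / [7];  Q = [1, 3, 5, 6, 8] / [2, 4] / [7];  common shape = (5, 2, 1)

Row-insert the values π_1, π_2, … into P one at a time, bumping the leftmost entry strictly greater than the inserted value down to the next row. The recording tableau Q records, in position (i, j), the step at which that cell was added to P.
  Insert 3 (step 1): P = [3];  Q = [1]
  Insert 1 (step 2): P = [1] / [3];  Q = [1] / [2]
  Insert 7 (step 3): P = [1, 7] / [3];  Q = [1, 3] / [2]
  Insert 2 (step 4): P = [1, 2] / [3, 7];  Q = [1, 3] / [2, 4]
  Insert 5 (step 5): P = [1, 2, 5] / [3, 7];  Q = [1, 3, 5] / [2, 4]
  Insert 6 (step 6): P = [1, 2, 5, 6] / [3, 7];  Q = [1, 3, 5, 6] / [2, 4]
  Insert 4 (step 7): P = [1, 2, 4, 6] / [3, 5] / [7];  Q = [1, 3, 5, 6] / [2, 4] / [7]
  Insert 8 (step 8): P = [1, 2, 4, 6, 8] / [3, 5] / [7];  Q = [1, 3, 5, 6, 8] / [2, 4] / [7]
Final shape: (5, 2, 1).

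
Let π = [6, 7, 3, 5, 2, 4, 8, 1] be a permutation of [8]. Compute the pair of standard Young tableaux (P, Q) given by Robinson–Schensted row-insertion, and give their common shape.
P = [1, 4, 8] / [2, 5] / [3, 7] / [6];  Q = [1, 2, 7] / [3, 4] / [5, 6] / [8];  common shape = (3, 2, 2, 1)

Row-insert the values π_1, π_2, … into P one at a time, bumping the leftmost entry strictly greater than the inserted value down to the next row. The recording tableau Q records, in position (i, j), the step at which that cell was added to P.
  Insert 6 (step 1): P = [6];  Q = [1]
  Insert 7 (step 2): P = [6, 7];  Q = [1, 2]
  Insert 3 (step 3): P = [3, 7] / [6];  Q = [1, 2] / [3]
  Insert 5 (step 4): P = [3, 5] / [6, 7];  Q = [1, 2] / [3, 4]
  Insert 2 (step 5): P = [2, 5] / [3, 7] / [6];  Q = [1, 2] / [3, 4] / [5]
  Insert 4 (step 6): P = [2, 4] / [3, 5] / [6, 7];  Q = [1, 2] / [3, 4] / [5, 6]
  Insert 8 (step 7): P = [2, 4, 8] / [3, 5] / [6, 7];  Q = [1, 2, 7] / [3, 4] / [5, 6]
  Insert 1 (step 8): P = [1, 4, 8] / [2, 5] / [3, 7] / [6];  Q = [1, 2, 7] / [3, 4] / [5, 6] / [8]
Final shape: (3, 2, 2, 1).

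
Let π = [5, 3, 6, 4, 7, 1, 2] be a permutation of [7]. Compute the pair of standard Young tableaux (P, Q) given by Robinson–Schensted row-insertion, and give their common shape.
P = [1, 2, 7] / [3, 4] / [5, 6];  Q = [1, 3, 5] / [2, 4] / [6, 7];  common shape = (3, 2, 2)

Row-insert the values π_1, π_2, … into P one at a time, bumping the leftmost entry strictly greater than the inserted value down to the next row. The recording tableau Q records, in position (i, j), the step at which that cell was added to P.
  Insert 5 (step 1): P = [5];  Q = [1]
  Insert 3 (step 2): P = [3] / [5];  Q = [1] / [2]
  Insert 6 (step 3): P = [3, 6] / [5];  Q = [1, 3] / [2]
  Insert 4 (step 4): P = [3, 4] / [5, 6];  Q = [1, 3] / [2, 4]
  Insert 7 (step 5): P = [3, 4, 7] / [5, 6];  Q = [1, 3, 5] / [2, 4]
  Insert 1 (step 6): P = [1, 4, 7] / [3, 6] / [5];  Q = [1, 3, 5] / [2, 4] / [6]
  Insert 2 (step 7): P = [1, 2, 7] / [3, 4] / [5, 6];  Q = [1, 3, 5] / [2, 4] / [6, 7]
Final shape: (3, 2, 2).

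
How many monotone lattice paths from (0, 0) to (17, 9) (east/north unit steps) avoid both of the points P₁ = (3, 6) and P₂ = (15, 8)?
Number of paths = 1619420

Inclusion–exclusion. Total paths: C(26, 17) = 3124550. Through P₁: C(9, 3)·C(17, 14) = 57120. Through P₂: C(23, 15)·C(3, 2) = 1470942. Since P₁ is strictly southwest of P₂, a monotone path through both must visit P₁ then P₂; paths through both = C(9, 3)·C(14, 12)·C(3, 2) = 22932. Avoid both = 3124550 − 57120 − 1470942 + 22932 = 1619420.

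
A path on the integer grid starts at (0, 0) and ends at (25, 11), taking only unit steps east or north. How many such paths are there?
Number of paths = 600805296

A monotone lattice path from (0, 0) to (25, 11) consists of 25 east steps and 11 north steps in some order, so it is determined by which 25 of the 36 steps are east. The count is C(36, 25) = 600805296.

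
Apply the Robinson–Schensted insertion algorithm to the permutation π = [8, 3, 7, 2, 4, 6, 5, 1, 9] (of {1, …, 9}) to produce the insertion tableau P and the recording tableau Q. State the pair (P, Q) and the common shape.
P = [1, 4, 5, 9] / [2, 6] / [3] / [7] / [8];  Q = [1, 3, 6, 9] / [2, 5] / [4] / [7] / [8];  common shape = (4, 2, 1, 1, 1)

Row-insert the values π_1, π_2, … into P one at a time, bumping the leftmost entry strictly greater than the inserted value down to the next row. The recording tableau Q records, in position (i, j), the step at which that cell was added to P.
  Insert 8 (step 1): P = [8];  Q = [1]
  Insert 3 (step 2): P = [3] / [8];  Q = [1] / [2]
  Insert 7 (step 3): P = [3, 7] / [8];  Q = [1, 3] / [2]
  Insert 2 (step 4): P = [2, 7] / [3] / [8];  Q = [1, 3] / [2] / [4]
  Insert 4 (step 5): P = [2, 4] / [3, 7] / [8];  Q = [1, 3] / [2, 5] / [4]
  Insert 6 (step 6): P = [2, 4, 6] / [3, 7] / [8];  Q = [1, 3, 6] / [2, 5] / [4]
  Insert 5 (step 7): P = [2, 4, 5] / [3, 6] / [7] / [8];  Q = [1, 3, 6] / [2, 5] / [4] / [7]
  Insert 1 (step 8): P = [1, 4, 5] / [2, 6] / [3] / [7] / [8];  Q = [1, 3, 6] / [2, 5] / [4] / [7] / [8]
  Insert 9 (step 9): P = [1, 4, 5, 9] / [2, 6] / [3] / [7] / [8];  Q = [1, 3, 6, 9] / [2, 5] / [4] / [7] / [8]
Final shape: (4, 2, 1, 1, 1).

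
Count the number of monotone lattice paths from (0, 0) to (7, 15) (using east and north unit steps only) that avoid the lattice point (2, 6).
Number of paths = 114488

Total paths from (0, 0) to (7, 15): C(22, 7) = 170544. Paths through (2, 6): (paths (0, 0) → (2, 6)) × (paths (2, 6) → (7, 15)) = C(8, 2) · C(14, 5) = 28 · 2002 = 56056. Avoidance count = 170544 − 56056 = 114488.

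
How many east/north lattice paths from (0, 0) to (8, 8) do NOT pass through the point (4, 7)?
Number of paths = 11220

Total paths from (0, 0) to (8, 8): C(16, 8) = 12870. Paths through (4, 7): (paths (0, 0) → (4, 7)) × (paths (4, 7) → (8, 8)) = C(11, 4) · C(5, 4) = 330 · 5 = 1650. Avoidance count = 12870 − 1650 = 11220.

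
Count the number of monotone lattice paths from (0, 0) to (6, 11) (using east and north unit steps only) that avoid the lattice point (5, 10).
Number of paths = 6370

Total paths from (0, 0) to (6, 11): C(17, 6) = 12376. Paths through (5, 10): (paths (0, 0) → (5, 10)) × (paths (5, 10) → (6, 11)) = C(15, 5) · C(2, 1) = 3003 · 2 = 6006. Avoidance count = 12376 − 6006 = 6370.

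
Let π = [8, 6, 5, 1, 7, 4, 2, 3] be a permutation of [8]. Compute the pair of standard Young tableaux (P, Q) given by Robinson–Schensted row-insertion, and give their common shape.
P = [1, 2, 3] / [4, 7] / [5] / [6] / [8];  Q = [1, 5, 8] / [2, 6] / [3] / [4] / [7];  common shape = (3, 2, 1, 1, 1)

Row-insert the values π_1, π_2, … into P one at a time, bumping the leftmost entry strictly greater than the inserted value down to the next row. The recording tableau Q records, in position (i, j), the step at which that cell was added to P.
  Insert 8 (step 1): P = [8];  Q = [1]
  Insert 6 (step 2): P = [6] / [8];  Q = [1] / [2]
  Insert 5 (step 3): P = [5] / [6] / [8];  Q = [1] / [2] / [3]
  Insert 1 (step 4): P = [1] / [5] / [6] / [8];  Q = [1] / [2] / [3] / [4]
  Insert 7 (step 5): P = [1, 7] / [5] / [6] / [8];  Q = [1, 5] / [2] / [3] / [4]
  Insert 4 (step 6): P = [1, 4] / [5, 7] / [6] / [8];  Q = [1, 5] / [2, 6] / [3] / [4]
  Insert 2 (step 7): P = [1, 2] / [4, 7] / [5] / [6] / [8];  Q = [1, 5] / [2, 6] / [3] / [4] / [7]
  Insert 3 (step 8): P = [1, 2, 3] / [4, 7] / [5] / [6] / [8];  Q = [1, 5, 8] / [2, 6] / [3] / [4] / [7]
Final shape: (3, 2, 1, 1, 1).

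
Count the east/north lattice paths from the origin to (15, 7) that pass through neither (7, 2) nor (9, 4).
Number of paths = 82296

Inclusion–exclusion. Total paths: C(22, 15) = 170544. Through P₁: C(9, 7)·C(13, 8) = 46332. Through P₂: C(13, 9)·C(9, 6) = 60060. Since P₁ is strictly southwest of P₂, a monotone path through both must visit P₁ then P₂; paths through both = C(9, 7)·C(4, 2)·C(9, 6) = 18144. Avoid both = 170544 − 46332 − 60060 + 18144 = 82296.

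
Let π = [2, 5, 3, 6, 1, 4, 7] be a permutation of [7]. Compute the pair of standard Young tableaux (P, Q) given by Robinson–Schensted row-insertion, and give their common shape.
P = [1, 3, 4, 7] / [2, 6] / [5];  Q = [1, 2, 4, 7] / [3, 6] / [5];  common shape = (4, 2, 1)

Row-insert the values π_1, π_2, … into P one at a time, bumping the leftmost entry strictly greater than the inserted value down to the next row. The recording tableau Q records, in position (i, j), the step at which that cell was added to P.
  Insert 2 (step 1): P = [2];  Q = [1]
  Insert 5 (step 2): P = [2, 5];  Q = [1, 2]
  Insert 3 (step 3): P = [2, 3] / [5];  Q = [1, 2] / [3]
  Insert 6 (step 4): P = [2, 3, 6] / [5];  Q = [1, 2, 4] / [3]
  Insert 1 (step 5): P = [1, 3, 6] / [2] / [5];  Q = [1, 2, 4] / [3] / [5]
  Insert 4 (step 6): P = [1, 3, 4] / [2, 6] / [5];  Q = [1, 2, 4] / [3, 6] / [5]
  Insert 7 (step 7): P = [1, 3, 4, 7] / [2, 6] / [5];  Q = [1, 2, 4, 7] / [3, 6] / [5]
Final shape: (4, 2, 1).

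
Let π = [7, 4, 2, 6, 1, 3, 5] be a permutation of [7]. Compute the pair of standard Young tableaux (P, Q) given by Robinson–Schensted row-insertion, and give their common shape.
P = [1, 3, 5] / [2, 6] / [4] / [7];  Q = [1, 4, 7] / [2, 6] / [3] / [5];  common shape = (3, 2, 1, 1)

Row-insert the values π_1, π_2, … into P one at a time, bumping the leftmost entry strictly greater than the inserted value down to the next row. The recording tableau Q records, in position (i, j), the step at which that cell was added to P.
  Insert 7 (step 1): P = [7];  Q = [1]
  Insert 4 (step 2): P = [4] / [7];  Q = [1] / [2]
  Insert 2 (step 3): P = [2] / [4] / [7];  Q = [1] / [2] / [3]
  Insert 6 (step 4): P = [2, 6] / [4] / [7];  Q = [1, 4] / [2] / [3]
  Insert 1 (step 5): P = [1, 6] / [2] / [4] / [7];  Q = [1, 4] / [2] / [3] / [5]
  Insert 3 (step 6): P = [1, 3] / [2, 6] / [4] / [7];  Q = [1, 4] / [2, 6] / [3] / [5]
  Insert 5 (step 7): P = [1, 3, 5] / [2, 6] / [4] / [7];  Q = [1, 4, 7] / [2, 6] / [3] / [5]
Final shape: (3, 2, 1, 1).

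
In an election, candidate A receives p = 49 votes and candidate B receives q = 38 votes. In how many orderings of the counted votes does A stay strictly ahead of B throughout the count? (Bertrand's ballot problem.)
Strict-lead orderings = 837661772364980902203150

Total orderings of the 87 votes with 49 for A: C(87, 49) = 6625143108704848953788550. By the Bertrand ballot formula (Cycle Lemma / reflection principle), the number of orderings in which A is strictly ahead of B throughout is (p − q)/(p + q) · C(p + q, p) = (49 − 38)/(49 + 38) · 6625143108704848953788550 = 837661772364980902203150.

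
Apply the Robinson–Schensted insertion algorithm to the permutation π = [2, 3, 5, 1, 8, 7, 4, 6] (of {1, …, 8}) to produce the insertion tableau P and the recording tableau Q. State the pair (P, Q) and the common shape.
P = [1, 3, 4, 6] / [2, 5, 7] / [8];  Q = [1, 2, 3, 5] / [4, 6, 8] / [7];  common shape = (4, 3, 1)

Row-insert the values π_1, π_2, … into P one at a time, bumping the leftmost entry strictly greater than the inserted value down to the next row. The recording tableau Q records, in position (i, j), the step at which that cell was added to P.
  Insert 2 (step 1): P = [2];  Q = [1]
  Insert 3 (step 2): P = [2, 3];  Q = [1, 2]
  Insert 5 (step 3): P = [2, 3, 5];  Q = [1, 2, 3]
  Insert 1 (step 4): P = [1, 3, 5] / [2];  Q = [1, 2, 3] / [4]
  Insert 8 (step 5): P = [1, 3, 5, 8] / [2];  Q = [1, 2, 3, 5] / [4]
  Insert 7 (step 6): P = [1, 3, 5, 7] / [2, 8];  Q = [1, 2, 3, 5] / [4, 6]
  Insert 4 (step 7): P = [1, 3, 4, 7] / [2, 5] / [8];  Q = [1, 2, 3, 5] / [4, 6] / [7]
  Insert 6 (step 8): P = [1, 3, 4, 6] / [2, 5, 7] / [8];  Q = [1, 2, 3, 5] / [4, 6, 8] / [7]
Final shape: (4, 3, 1).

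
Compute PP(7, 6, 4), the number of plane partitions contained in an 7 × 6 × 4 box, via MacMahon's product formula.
PP(7, 6, 4) = 12544848030

Evaluate the triple product over i = 1..7, j = 1..6, k = 1..4. The factors are (2/1) · (3/2) · (4/3) · (5/4) · (3/2) · (4/3) · (5/4) · (6/5) · … (168 factors total). The numerators and denominators telescope so the product is an integer; carrying out the multiplication exactly gives PP(7, 6, 4) = 12544848030.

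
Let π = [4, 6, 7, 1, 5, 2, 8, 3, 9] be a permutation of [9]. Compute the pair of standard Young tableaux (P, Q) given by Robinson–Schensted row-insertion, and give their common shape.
P = [1, 2, 3, 8, 9] / [4, 5, 7] / [6];  Q = [1, 2, 3, 7, 9] / [4, 5, 8] / [6];  common shape = (5, 3, 1)

Row-insert the values π_1, π_2, … into P one at a time, bumping the leftmost entry strictly greater than the inserted value down to the next row. The recording tableau Q records, in position (i, j), the step at which that cell was added to P.
  Insert 4 (step 1): P = [4];  Q = [1]
  Insert 6 (step 2): P = [4, 6];  Q = [1, 2]
  Insert 7 (step 3): P = [4, 6, 7];  Q = [1, 2, 3]
  Insert 1 (step 4): P = [1, 6, 7] / [4];  Q = [1, 2, 3] / [4]
  Insert 5 (step 5): P = [1, 5, 7] / [4, 6];  Q = [1, 2, 3] / [4, 5]
  Insert 2 (step 6): P = [1, 2, 7] / [4, 5] / [6];  Q = [1, 2, 3] / [4, 5] / [6]
  Insert 8 (step 7): P = [1, 2, 7, 8] / [4, 5] / [6];  Q = [1, 2, 3, 7] / [4, 5] / [6]
  Insert 3 (step 8): P = [1, 2, 3, 8] / [4, 5, 7] / [6];  Q = [1, 2, 3, 7] / [4, 5, 8] / [6]
  Insert 9 (step 9): P = [1, 2, 3, 8, 9] / [4, 5, 7] / [6];  Q = [1, 2, 3, 7, 9] / [4, 5, 8] / [6]
Final shape: (5, 3, 1).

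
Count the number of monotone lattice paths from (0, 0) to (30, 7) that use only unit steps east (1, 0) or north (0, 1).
Number of paths = 10295472

A monotone lattice path from (0, 0) to (30, 7) consists of 30 east steps and 7 north steps in some order, so it is determined by which 30 of the 37 steps are east. The count is C(37, 30) = 10295472.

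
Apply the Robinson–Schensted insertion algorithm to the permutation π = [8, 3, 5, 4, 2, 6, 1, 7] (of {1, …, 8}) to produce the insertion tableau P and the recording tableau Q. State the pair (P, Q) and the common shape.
P = [1, 4, 6, 7] / [2] / [3] / [5] / [8];  Q = [1, 3, 6, 8] / [2] / [4] / [5] / [7];  common shape = (4, 1, 1, 1, 1)

Row-insert the values π_1, π_2, … into P one at a time, bumping the leftmost entry strictly greater than the inserted value down to the next row. The recording tableau Q records, in position (i, j), the step at which that cell was added to P.
  Insert 8 (step 1): P = [8];  Q = [1]
  Insert 3 (step 2): P = [3] / [8];  Q = [1] / [2]
  Insert 5 (step 3): P = [3, 5] / [8];  Q = [1, 3] / [2]
  Insert 4 (step 4): P = [3, 4] / [5] / [8];  Q = [1, 3] / [2] / [4]
  Insert 2 (step 5): P = [2, 4] / [3] / [5] / [8];  Q = [1, 3] / [2] / [4] / [5]
  Insert 6 (step 6): P = [2, 4, 6] / [3] / [5] / [8];  Q = [1, 3, 6] / [2] / [4] / [5]
  Insert 1 (step 7): P = [1, 4, 6] / [2] / [3] / [5] / [8];  Q = [1, 3, 6] / [2] / [4] / [5] / [7]
  Insert 7 (step 8): P = [1, 4, 6, 7] / [2] / [3] / [5] / [8];  Q = [1, 3, 6, 8] / [2] / [4] / [5] / [7]
Final shape: (4, 1, 1, 1, 1).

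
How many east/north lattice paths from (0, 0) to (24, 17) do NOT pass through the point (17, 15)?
Number of paths = 131218462530

Total paths from (0, 0) to (24, 17): C(41, 24) = 151584480450. Paths through (17, 15): (paths (0, 0) → (17, 15)) × (paths (17, 15) → (24, 17)) = C(32, 17) · C(9, 7) = 565722720 · 36 = 20366017920. Avoidance count = 151584480450 − 20366017920 = 131218462530.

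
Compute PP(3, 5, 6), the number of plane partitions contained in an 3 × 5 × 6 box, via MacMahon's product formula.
PP(3, 5, 6) = 3737448

Evaluate the triple product over i = 1..3, j = 1..5, k = 1..6. The factors are (2/1) · (3/2) · (4/3) · (5/4) · (6/5) · (7/6) · (3/2) · (4/3) · … (90 factors total). The numerators and denominators telescope so the product is an integer; carrying out the multiplication exactly gives PP(3, 5, 6) = 3737448.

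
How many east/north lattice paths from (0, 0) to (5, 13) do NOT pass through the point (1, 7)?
Number of paths = 6888

Total paths from (0, 0) to (5, 13): C(18, 5) = 8568. Paths through (1, 7): (paths (0, 0) → (1, 7)) × (paths (1, 7) → (5, 13)) = C(8, 1) · C(10, 4) = 8 · 210 = 1680. Avoidance count = 8568 − 1680 = 6888.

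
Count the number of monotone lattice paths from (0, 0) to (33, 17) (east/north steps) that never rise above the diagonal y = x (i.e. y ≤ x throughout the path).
Number of paths = 4923689695575

By the reflection principle (André's argument), the number of monotone paths to (33, 17) with n ≤ m that never go above y = x is C(50, 33) − C(50, 34) = 9847379391150 − 4923689695575 = 4923689695575.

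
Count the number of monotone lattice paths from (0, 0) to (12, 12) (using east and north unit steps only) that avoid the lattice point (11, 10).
Number of paths = 1646008

Total paths from (0, 0) to (12, 12): C(24, 12) = 2704156. Paths through (11, 10): (paths (0, 0) → (11, 10)) × (paths (11, 10) → (12, 12)) = C(21, 11) · C(3, 1) = 352716 · 3 = 1058148. Avoidance count = 2704156 − 1058148 = 1646008.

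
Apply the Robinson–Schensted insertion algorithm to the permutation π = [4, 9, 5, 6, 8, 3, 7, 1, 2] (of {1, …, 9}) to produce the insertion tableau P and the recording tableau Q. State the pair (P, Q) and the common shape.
P = [1, 2, 6, 7] / [3, 5] / [4, 8] / [9];  Q = [1, 2, 4, 5] / [3, 7] / [6, 9] / [8];  common shape = (4, 2, 2, 1)

Row-insert the values π_1, π_2, … into P one at a time, bumping the leftmost entry strictly greater than the inserted value down to the next row. The recording tableau Q records, in position (i, j), the step at which that cell was added to P.
  Insert 4 (step 1): P = [4];  Q = [1]
  Insert 9 (step 2): P = [4, 9];  Q = [1, 2]
  Insert 5 (step 3): P = [4, 5] / [9];  Q = [1, 2] / [3]
  Insert 6 (step 4): P = [4, 5, 6] / [9];  Q = [1, 2, 4] / [3]
  Insert 8 (step 5): P = [4, 5, 6, 8] / [9];  Q = [1, 2, 4, 5] / [3]
  Insert 3 (step 6): P = [3, 5, 6, 8] / [4] / [9];  Q = [1, 2, 4, 5] / [3] / [6]
  Insert 7 (step 7): P = [3, 5, 6, 7] / [4, 8] / [9];  Q = [1, 2, 4, 5] / [3, 7] / [6]
  Insert 1 (step 8): P = [1, 5, 6, 7] / [3, 8] / [4] / [9];  Q = [1, 2, 4, 5] / [3, 7] / [6] / [8]
  Insert 2 (step 9): P = [1, 2, 6, 7] / [3, 5] / [4, 8] / [9];  Q = [1, 2, 4, 5] / [3, 7] / [6, 9] / [8]
Final shape: (4, 2, 2, 1).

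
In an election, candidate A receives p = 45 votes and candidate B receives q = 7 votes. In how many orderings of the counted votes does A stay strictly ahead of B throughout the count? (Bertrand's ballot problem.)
Strict-lead orderings = 97765640

Total orderings of the 52 votes with 45 for A: C(52, 45) = 133784560. By the Bertrand ballot formula (Cycle Lemma / reflection principle), the number of orderings in which A is strictly ahead of B throughout is (p − q)/(p + q) · C(p + q, p) = (45 − 7)/(45 + 7) · 133784560 = 97765640.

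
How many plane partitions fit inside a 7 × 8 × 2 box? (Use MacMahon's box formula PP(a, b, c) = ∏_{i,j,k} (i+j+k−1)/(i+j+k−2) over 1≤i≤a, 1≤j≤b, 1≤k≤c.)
PP(7, 8, 2) = 9202050

Evaluate the triple product over i = 1..7, j = 1..8, k = 1..2. The factors are (2/1) · (3/2) · (3/2) · (4/3) · (4/3) · (5/4) · (5/4) · (6/5) · … (112 factors total). The numerators and denominators telescope so the product is an integer; carrying out the multiplication exactly gives PP(7, 8, 2) = 9202050.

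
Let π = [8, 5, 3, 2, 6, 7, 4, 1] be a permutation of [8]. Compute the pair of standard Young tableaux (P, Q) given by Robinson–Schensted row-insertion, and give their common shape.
P = [1, 4, 7] / [2, 6] / [3] / [5] / [8];  Q = [1, 5, 6] / [2, 7] / [3] / [4] / [8];  common shape = (3, 2, 1, 1, 1)

Row-insert the values π_1, π_2, … into P one at a time, bumping the leftmost entry strictly greater than the inserted value down to the next row. The recording tableau Q records, in position (i, j), the step at which that cell was added to P.
  Insert 8 (step 1): P = [8];  Q = [1]
  Insert 5 (step 2): P = [5] / [8];  Q = [1] / [2]
  Insert 3 (step 3): P = [3] / [5] / [8];  Q = [1] / [2] / [3]
  Insert 2 (step 4): P = [2] / [3] / [5] / [8];  Q = [1] / [2] / [3] / [4]
  Insert 6 (step 5): P = [2, 6] / [3] / [5] / [8];  Q = [1, 5] / [2] / [3] / [4]
  Insert 7 (step 6): P = [2, 6, 7] / [3] / [5] / [8];  Q = [1, 5, 6] / [2] / [3] / [4]
  Insert 4 (step 7): P = [2, 4, 7] / [3, 6] / [5] / [8];  Q = [1, 5, 6] / [2, 7] / [3] / [4]
  Insert 1 (step 8): P = [1, 4, 7] / [2, 6] / [3] / [5] / [8];  Q = [1, 5, 6] / [2, 7] / [3] / [4] / [8]
Final shape: (3, 2, 1, 1, 1).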